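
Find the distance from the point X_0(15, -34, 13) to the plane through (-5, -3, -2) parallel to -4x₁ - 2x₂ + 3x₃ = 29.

Parallel planes share the normal n = (-4, -2, 3); since (-5, -3, -2) lies on the plane, its equation is -4x₁ - 2x₂ + 3x₃ = 20.
n = (-4, -2, 3); n·P − 20 = 27; |n| = √29; distance = 27/√29.

27/√29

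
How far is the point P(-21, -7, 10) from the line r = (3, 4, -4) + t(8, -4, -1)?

Direction vector d = (8, -4, -1).
AP = (-24, -11, 14), and AP × d = (67, 88, 184).
|AP × d|² = 46089 and |d|² = 81, so the distance is √(46089/81) = √569.

√569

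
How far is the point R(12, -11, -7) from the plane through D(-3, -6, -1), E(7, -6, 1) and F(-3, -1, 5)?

15√62/62

DE = (10, 0, 2) and DF = (0, 5, 6), so a normal is n = DE × DF = (-10, -60, 50).
d = |(-10)·12 + (-60)·(-11) + 50·(-7) − 340| / √(100 + 3600 + 2500) = |-150| / (10√62) = 15/√62.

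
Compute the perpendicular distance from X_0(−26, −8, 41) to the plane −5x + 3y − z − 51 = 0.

d = |(-5)·(-26) + 3·(-8) + (-1)·41 − 51| / √(25 + 9 + 1) = |14| / √35 = 14/√35.

2√35/5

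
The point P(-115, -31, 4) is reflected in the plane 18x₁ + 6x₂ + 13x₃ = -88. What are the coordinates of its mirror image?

With n = (18, 6, 13), the signed offset is (n·P − (-88))/|n|² = -2116/529 = -4.
P' = P − 2t·n = (-115, -31, 4) − (-8)·(18, 6, 13) = (29, 17, 108).

(29, 17, 108)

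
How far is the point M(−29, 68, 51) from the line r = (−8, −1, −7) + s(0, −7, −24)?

Direction vector d = (0, −7, −24).
AP = (−21, 69, 58), and AP × d = (−1250, −504, 147).
|AP × d|² = 1838125 and |d|² = 625, so the distance is √(1838125/625) = √2941.

√2941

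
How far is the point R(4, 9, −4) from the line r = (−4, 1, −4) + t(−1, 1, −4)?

8√2

Direction vector d = (−1, 1, −4).
AP = (8, 8, 0); AP·d = 0, |AP|² = 128, |d|² = 18.
distance² = |AP|² − (AP·d)²/|d|² = 128 − 0/18 = 128, so the distance is 8√2.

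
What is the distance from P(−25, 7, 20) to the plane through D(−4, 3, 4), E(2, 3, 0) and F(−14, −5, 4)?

8/√77

DE = (6, 0, −4) and DF = (−10, −8, 0), so a normal is n = DE × DF = (−32, 40, −48).
Then n·(−25, 7, 20) − 56 = 64.
|n| = √(1024 + 1600 + 2304) = 8√77, so the distance is |64|/(8√77) = 8/√77.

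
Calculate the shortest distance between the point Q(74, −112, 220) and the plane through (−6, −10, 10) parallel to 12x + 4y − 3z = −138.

Parallel planes share the normal n = (12, 4, −3); since (−6, −10, 10) lies on the plane, its equation is 12x + 4y − 3z = -142.
n = (12, 4, −3); n·P − (-142) = -78; |n| = 13; distance = 78/13 = 6.

6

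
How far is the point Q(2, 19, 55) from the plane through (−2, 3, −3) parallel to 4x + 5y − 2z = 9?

Parallel planes share the normal n = (4, 5, −2); since (−2, 3, −3) lies on the plane, its equation is 4x + 5y − 2z = 13.
n = (4, 5, −2); n·P − 13 = -20; |n| = 3√5; distance = 20/(3√5) = 4√5/3.

4√5/3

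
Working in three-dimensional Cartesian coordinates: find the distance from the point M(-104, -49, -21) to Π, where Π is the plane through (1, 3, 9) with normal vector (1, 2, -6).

29/√41

The plane has equation n·(r − (1, 3, 9)) = 0, i.e. n·r = -47.
Then n·(-104, -49, -21) - (-47) = -29.
|n| = √(1 + 4 + 36) = √41, so the distance is |-29|/√41 = 29/√41.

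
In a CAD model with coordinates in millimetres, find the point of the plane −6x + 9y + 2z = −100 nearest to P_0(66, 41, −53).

The perpendicular from P_0 has direction n = (−6, 9, 2): r = (66, 41, −53) + λ(−6, 9, 2).
Substitute into the plane: n·(P_0 + λn) = -100 gives -133 + 121λ = -100, so λ = 3/11.
Foot = (66, 41, −53) + (3/11)·(−6, 9, 2) = (708/11, 478/11, −577/11).

(708/11, 478/11, -577/11)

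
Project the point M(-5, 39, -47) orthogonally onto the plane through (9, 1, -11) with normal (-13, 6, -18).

n = (-13, 6, -18), |n|² = 529, and n·M − 87 = 1058.
t = 1058/529 = 2, so the foot is M − t·n = (-5, 39, -47) − 2·(-13, 6, -18) = (21, 27, -11).

(21, 27, -11)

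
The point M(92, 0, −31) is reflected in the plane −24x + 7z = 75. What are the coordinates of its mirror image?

(-100, 0, 25)

With n = (−24, 0, 7), the signed offset is (n·M − 75)/|n|² = -2500/625 = -4.
M' = M − 2t·n = (92, 0, −31) − (-8)·(−24, 0, 7) = (−100, 0, 25).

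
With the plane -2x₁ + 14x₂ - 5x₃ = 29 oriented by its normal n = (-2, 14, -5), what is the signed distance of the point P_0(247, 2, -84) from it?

-5

n·P_0 − 29 = -75.
|n| = 15, so the signed distance is -75/15 = -5.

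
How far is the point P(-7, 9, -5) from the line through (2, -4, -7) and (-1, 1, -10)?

A direction vector is d = (-3, 5, -3).
AP = (-9, 13, 2), and AP × d = (-49, -33, -6).
|AP × d|² = 3526 and |d|² = 43, so the distance is √(3526/43) = √82.

√82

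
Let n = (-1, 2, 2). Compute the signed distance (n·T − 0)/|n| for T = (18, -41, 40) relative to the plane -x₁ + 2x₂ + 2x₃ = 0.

-20/3

n·T − 0 = -20.
|n| = 3, so the signed distance is -20/3.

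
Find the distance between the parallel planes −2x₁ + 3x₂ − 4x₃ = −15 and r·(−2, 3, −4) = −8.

With common normal n = (−2, 3, −4) (|n| = √29), the distance is |(-15) − (-8)|/|n| = 7/√29 = 7√29/29.

7/√29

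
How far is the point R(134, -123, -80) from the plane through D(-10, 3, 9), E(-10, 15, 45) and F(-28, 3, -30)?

DE = (0, 12, 36) and DF = (-18, 0, -39), so a normal is n = DE × DF = (-468, -648, 216).
Then n·(134, -123, -80) - 4680 = -4968.
|n| = √(219024 + 419904 + 46656) = 828, so the distance is |-4968|/828 = 6.

6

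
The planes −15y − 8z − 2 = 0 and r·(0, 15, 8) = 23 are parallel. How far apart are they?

Divide the second equation by -1 to match normals: −15y − 8z = -23.
With common normal n = (0, −15, −8) (|n| = 17), the distance is |2 − (-23)|/|n| = 25/17.

25/17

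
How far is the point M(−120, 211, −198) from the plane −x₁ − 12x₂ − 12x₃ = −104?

4

n = (−1, −12, −12); n·P − (-104) = 68; |n| = 17; distance = 68/17 = 4.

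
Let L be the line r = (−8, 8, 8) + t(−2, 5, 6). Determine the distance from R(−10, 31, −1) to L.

Direction vector d = (−2, 5, 6).
AP = (−2, 23, −9); AP·d = 65, |AP|² = 614, |d|² = 65.
distance² = |AP|² − (AP·d)²/|d|² = 614 − 4225/65 = 549, so the distance is 3√61.

3√61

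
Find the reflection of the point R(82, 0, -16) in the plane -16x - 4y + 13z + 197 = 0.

With n = (-16, -4, 13), the signed offset is (n·R − (-197))/|n|² = -1323/441 = -3.
R' = R − 2t·n = (82, 0, -16) − (-6)·(-16, -4, 13) = (-14, -24, 62).

(-14, -24, 62)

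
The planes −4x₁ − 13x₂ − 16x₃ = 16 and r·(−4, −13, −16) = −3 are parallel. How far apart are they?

Both planes have normal n = (−4, −13, −16), |n| = 21. Any point on the first plane is at distance |(-3) − 16|/|n| = 19/21 from the second.

19/21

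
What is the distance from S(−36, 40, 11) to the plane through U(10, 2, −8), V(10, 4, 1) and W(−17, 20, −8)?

UV = (0, 2, 9) and UW = (−27, 18, 0), so a normal is n = UV × UW = (−162, −243, 54).
Then n·(−36, 40, 11) − (−2538) = −756.
|n| = √(26244 + 59049 + 2916) = 297, so the distance is |-756|/297 = 28/11.

28/11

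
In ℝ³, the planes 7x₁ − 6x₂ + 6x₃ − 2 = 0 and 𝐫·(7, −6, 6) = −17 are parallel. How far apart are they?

19/11

With common normal n = (7, −6, 6) (|n| = 11), the distance is |2 − (-17)|/|n| = 19/11.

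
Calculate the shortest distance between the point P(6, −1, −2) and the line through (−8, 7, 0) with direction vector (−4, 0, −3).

2√41

Direction vector d = (−4, 0, −3).
AP = (14, −8, −2); AP·d = -50, |AP|² = 264, |d|² = 25.
distance² = |AP|² − (AP·d)²/|d|² = 264 − 2500/25 = 164, so the distance is 2√41.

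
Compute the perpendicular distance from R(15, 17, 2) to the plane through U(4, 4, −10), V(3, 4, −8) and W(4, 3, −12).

8/3

UV = (−1, 0, 2) and UW = (0, −1, −2), so a normal is n = UV × UW = (2, −2, 1).
n = (2, −2, 1); n·P − (-10) = 8; |n| = 3; distance = 8/3.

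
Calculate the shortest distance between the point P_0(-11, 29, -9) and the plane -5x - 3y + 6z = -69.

d = |(-5)·(-11) + (-3)·29 + 6·(-9) − (-69)| / √(25 + 9 + 36) = |-17| / √70 = 17/√70.

17/√70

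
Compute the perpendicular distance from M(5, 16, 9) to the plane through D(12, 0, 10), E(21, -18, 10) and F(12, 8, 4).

DE = (9, -18, 0) and DF = (0, 8, -6), so a normal is n = DE × DF = (108, 54, 72).
Then n·(5, 16, 9) - 2016 = 36.
|n| = √(11664 + 2916 + 5184) = 18√61, so the distance is |36|/(18√61) = 2√61/61.

2/√61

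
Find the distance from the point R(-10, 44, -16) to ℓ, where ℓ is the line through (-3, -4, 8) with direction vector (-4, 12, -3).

15

Direction vector d = (-4, 12, -3).
AP = (-7, 48, -24), and AP × d = (144, 75, 108).
|AP × d|² = 38025 and |d|² = 169, so the distance is √(38025/169) = √225 = 15.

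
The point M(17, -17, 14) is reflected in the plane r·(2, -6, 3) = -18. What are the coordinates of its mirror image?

(1, 31, -10)

With n = (2, -6, 3), the signed offset is (n·M − (-18))/|n|² = 196/49 = 4.
M' = M − 2t·n = (17, -17, 14) − 8·(2, -6, 3) = (1, 31, -10).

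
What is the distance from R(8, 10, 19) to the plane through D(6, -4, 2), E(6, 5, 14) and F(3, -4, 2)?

1

DE = (0, 9, 12) and DF = (-3, 0, 0), so a normal is n = DE × DF = (0, -36, 27).
n = (0, -36, 27); n·P − 198 = -45; |n| = 45; distance = 45/45 = 1.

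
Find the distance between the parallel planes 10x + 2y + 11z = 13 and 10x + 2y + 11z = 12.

With common normal n = (10, 2, 11) (|n| = 15), the distance is |13 − 12|/|n| = 1/15.

1/15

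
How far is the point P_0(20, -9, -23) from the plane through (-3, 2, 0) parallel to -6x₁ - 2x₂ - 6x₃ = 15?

11/√19

Parallel planes share the normal n = (-6, -2, -6); since (-3, 2, 0) lies on the plane, its equation is -6x₁ - 2x₂ - 6x₃ = 14.
Then n·(20, -9, -23) - 14 = 22.
|n| = √(36 + 4 + 36) = 2√19, so the distance is |22|/(2√19) = 11/√19.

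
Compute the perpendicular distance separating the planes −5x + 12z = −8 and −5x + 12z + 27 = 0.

Both planes have normal n = (−5, 0, 12), |n| = 13. Any point on the first plane is at distance |(-27) − (-8)|/|n| = 19/13 from the second.

19/13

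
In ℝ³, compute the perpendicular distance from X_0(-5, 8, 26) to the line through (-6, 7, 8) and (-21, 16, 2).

A direction vector is d = (-15, 9, -6).
AP = (1, 1, 18), and AP × d = (-168, -264, 24).
|AP × d|² = 98496 and |d|² = 342, so the distance is √(98496/342) = √288 = 12√2.

12√2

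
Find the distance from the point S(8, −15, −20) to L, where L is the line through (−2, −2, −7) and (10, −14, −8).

A direction vector is d = (12, −12, −1).
AP = (10, −13, −13), and AP × d = (−143, −146, 36).
|AP × d|² = 43061 and |d|² = 289, so the distance is √(43061/289) = √149.

√149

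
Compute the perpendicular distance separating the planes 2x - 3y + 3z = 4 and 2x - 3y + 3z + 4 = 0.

4√22/11

Both planes have normal n = (2, -3, 3), |n| = √22. Any point on the first plane is at distance |(-4) − 4|/|n| = 8/√22 = 4√22/11 from the second.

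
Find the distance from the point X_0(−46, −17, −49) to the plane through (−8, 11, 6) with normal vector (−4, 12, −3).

The plane has equation n·(r − (−8, 11, 6)) = 0, i.e. n·r = 146.
n = (−4, 12, −3); n·P − 146 = -19; |n| = 13; distance = 19/13.

19/13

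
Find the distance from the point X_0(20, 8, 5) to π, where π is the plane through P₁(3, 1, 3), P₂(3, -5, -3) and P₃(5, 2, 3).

P₁P₂ = (0, -6, -6) and P₁P₃ = (2, 1, 0), so a normal is n = P₁P₂ × P₁P₃ = (6, -12, 12).
n = (6, -12, 12); n·P − 42 = 42; |n| = 18; distance = 42/18 = 7/3.

7/3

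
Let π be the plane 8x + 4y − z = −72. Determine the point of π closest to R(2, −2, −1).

(-6, -6, 0)

The perpendicular from R has direction n = (8, 4, −1): r = (2, −2, −1) + μ(8, 4, −1).
Substitute into the plane: n·(R + μn) = -72 gives 9 + 81μ = -72, so μ = -1.
Foot = (2, −2, −1) + (-1)·(8, 4, −1) = (−6, −6, 0).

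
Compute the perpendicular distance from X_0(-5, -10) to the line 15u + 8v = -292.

The normal to the line is n = (15, 8) with |n| = 17.
|n·X_0 − (-292)| = |-155 − (-292)| = 137, so the distance is 137/17.

137/17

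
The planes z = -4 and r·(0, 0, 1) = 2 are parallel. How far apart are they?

With common normal n = (0, 0, 1) (|n| = 1), the distance is |(-4) − 2|/|n| = 6/1 = 6.

6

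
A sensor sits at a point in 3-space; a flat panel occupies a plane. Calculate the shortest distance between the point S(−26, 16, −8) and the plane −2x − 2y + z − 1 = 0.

11/3

d = |(-2)·(-26) + (-2)·16 + 1·(-8) − 1| / √(4 + 4 + 1) = |11| / 3 = 11/3.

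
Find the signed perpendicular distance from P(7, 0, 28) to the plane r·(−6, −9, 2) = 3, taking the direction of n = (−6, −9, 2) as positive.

n·P − 3 = 11.
|n| = 11, so the signed distance is 11/11 = 1.

1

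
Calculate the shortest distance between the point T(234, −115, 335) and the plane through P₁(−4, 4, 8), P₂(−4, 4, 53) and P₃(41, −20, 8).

7

P₁P₂ = (0, 0, 45) and P₁P₃ = (45, −24, 0), so a normal is n = P₁P₂ × P₁P₃ = (1080, 2025, 0).
d = |1080·234 + 2025·(-115) − 3780| / √(1166400 + 4100625 + 0) = |16065| / 2295 = 7.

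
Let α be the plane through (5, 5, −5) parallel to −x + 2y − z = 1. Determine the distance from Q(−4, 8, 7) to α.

Parallel planes share the normal n = (−1, 2, −1); since (5, 5, −5) lies on the plane, its equation is −x + 2y − z = 10.
d = |(-1)·(-4) + 2·8 + (-1)·7 − 10| / √(1 + 4 + 1) = |3| / √6 = √6/2.

√6/2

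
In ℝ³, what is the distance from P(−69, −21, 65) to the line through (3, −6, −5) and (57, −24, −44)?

3√205

A direction vector is d = (54, −18, −39).
AP = (−72, −15, 70); AP·d = -6348, |AP|² = 10309, |d|² = 4761.
distance² = |AP|² − (AP·d)²/|d|² = 10309 − 40297104/4761 = 1845, so the distance is 3√205.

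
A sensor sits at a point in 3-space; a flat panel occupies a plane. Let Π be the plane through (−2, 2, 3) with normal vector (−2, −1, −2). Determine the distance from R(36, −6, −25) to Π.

4

The plane has equation n·(r − (−2, 2, 3)) = 0, i.e. n·r = -4.
n = (−2, −1, −2); n·P − (-4) = -12; |n| = 3; distance = 12/3 = 4.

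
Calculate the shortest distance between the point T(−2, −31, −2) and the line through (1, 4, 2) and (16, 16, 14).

A direction vector is d = (15, 12, 12).
AP = (−3, −35, −4); AP·d = -513, |AP|² = 1250, |d|² = 513.
distance² = |AP|² − (AP·d)²/|d|² = 1250 − 263169/513 = 737, so the distance is √737.

√737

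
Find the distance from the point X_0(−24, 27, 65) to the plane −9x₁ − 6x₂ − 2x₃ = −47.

29/11

Normal vector n = (−9, −6, −2), and n·(−24, 27, 65) − (−47) = −29.
|n| = √(81 + 36 + 4) = 11, so the distance is |-29|/11 = 29/11.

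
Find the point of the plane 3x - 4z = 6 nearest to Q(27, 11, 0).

The perpendicular from Q has direction n = (3, 0, -4): r = (27, 11, 0) + λ(3, 0, -4).
Substitute into the plane: n·(Q + λn) = 6 gives 81 + 25λ = 6, so λ = -3.
Foot = (27, 11, 0) + (-3)·(3, 0, -4) = (18, 11, 12).

(18, 11, 12)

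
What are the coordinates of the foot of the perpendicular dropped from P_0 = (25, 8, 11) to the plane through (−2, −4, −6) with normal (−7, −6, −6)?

The perpendicular from P_0 has direction n = (−7, −6, −6): r = (25, 8, 11) + μ(−7, −6, −6).
Substitute into the plane: n·(P_0 + μn) = 74 gives -289 + 121μ = 74, so μ = 3.
Foot = (25, 8, 11) + 3·(−7, −6, −6) = (4, −10, −7).

(4, -10, -7)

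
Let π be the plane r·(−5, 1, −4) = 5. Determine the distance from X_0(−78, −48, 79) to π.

21/√42

d = |(-5)·(-78) + 1·(-48) + (-4)·79 − 5| / √(25 + 1 + 16) = |21| / √42 = 21/√42.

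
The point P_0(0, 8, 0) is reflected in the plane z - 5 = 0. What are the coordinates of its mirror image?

(0, 8, 10)

n = (0, 0, 1), |n|² = 1, n·P_0 − 5 = -5, so t = -5/1 = -5.
Foot F = P_0 − (-5)·n = (0, 8, 5); the reflection is 2F − P_0 = (0, 8, 10).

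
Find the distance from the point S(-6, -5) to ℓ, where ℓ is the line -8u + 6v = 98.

8

The normal to the line is n = (-8, 6) with |n| = 10.
|n·S − 98| = |18 − 98| = 80, so the distance is 80/10 = 8.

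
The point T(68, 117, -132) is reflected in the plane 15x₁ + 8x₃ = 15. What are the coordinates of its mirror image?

With n = (15, 0, 8), the signed offset is (n·T − 15)/|n|² = -51/289 = -3/17.
T' = T − 2t·n = (68, 117, -132) − (-6/17)·(15, 0, 8) = (1246/17, 117, -2196/17).

(1246/17, 117, -2196/17)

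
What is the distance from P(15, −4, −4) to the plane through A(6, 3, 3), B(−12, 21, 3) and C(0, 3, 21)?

1/√19

AB = (−18, 18, 0) and AC = (−6, 0, 18), so a normal is n = AB × AC = (324, 324, 108).
Then n·(15, −4, −4) − 3240 = −108.
|n| = √(104976 + 104976 + 11664) = 108√19, so the distance is |-108|/(108√19) = 1/√19.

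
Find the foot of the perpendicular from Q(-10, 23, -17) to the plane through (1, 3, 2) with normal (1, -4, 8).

(-7, 11, 7)

The perpendicular from Q has direction n = (1, -4, 8): r = (-10, 23, -17) + μ(1, -4, 8).
Substitute into the plane: n·(Q + μn) = 5 gives -238 + 81μ = 5, so μ = 3.
Foot = (-10, 23, -17) + 3·(1, -4, 8) = (-7, 11, 7).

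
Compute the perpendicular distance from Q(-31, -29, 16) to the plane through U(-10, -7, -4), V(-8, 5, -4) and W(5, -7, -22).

UV = (2, 12, 0) and UW = (15, 0, -18), so a normal is n = UV × UW = (-216, 36, -180).
Then n·(-31, -29, 16) - 2628 = 144.
|n| = √(46656 + 1296 + 32400) = 36√62, so the distance is |144|/(36√62) = 2√62/31.

2√62/31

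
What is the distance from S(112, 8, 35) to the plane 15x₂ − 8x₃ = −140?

d = |15·8 + (-8)·35 − (-140)| / √(0 + 225 + 64) = |-20| / 17 = 20/17.

20/17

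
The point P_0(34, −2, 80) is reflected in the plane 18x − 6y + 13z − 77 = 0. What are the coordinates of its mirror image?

n = (18, −6, 13), |n|² = 529, n·P_0 − 77 = 1587, so t = 1587/529 = 3.
Foot F = P_0 − 3·n = (−20, 16, 41); the reflection is 2F − P_0 = (−74, 34, 2).

(-74, 34, 2)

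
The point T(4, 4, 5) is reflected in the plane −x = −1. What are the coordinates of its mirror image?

(-2, 4, 5)

With n = (−1, 0, 0), the signed offset is (n·T − (-1))/|n|² = -3/1 = -3.
T' = T − 2t·n = (4, 4, 5) − (-6)·(−1, 0, 0) = (−2, 4, 5).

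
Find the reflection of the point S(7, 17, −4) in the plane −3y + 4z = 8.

(7, -1, 20)

n = (0, −3, 4), |n|² = 25, n·S − 8 = -75, so t = -75/25 = -3.
Foot F = S − (-3)·n = (7, 8, 8); the reflection is 2F − S = (7, −1, 20).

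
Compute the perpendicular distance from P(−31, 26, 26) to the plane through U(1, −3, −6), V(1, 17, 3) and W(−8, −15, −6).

UV = (0, 20, 9) and UW = (−9, −12, 0), so a normal is n = UV × UW = (108, −81, 180).
Then n·(−31, 26, 26) − (−729) = −45.
|n| = √(11664 + 6561 + 32400) = 225, so the distance is |-45|/225 = 1/5.

1/5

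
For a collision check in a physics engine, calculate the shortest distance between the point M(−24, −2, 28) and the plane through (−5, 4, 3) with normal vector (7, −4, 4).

1

The plane has equation n·(r − (−5, 4, 3)) = 0, i.e. n·r = -39.
d = |7·(-24) + (-4)·(-2) + 4·28 − (-39)| / √(49 + 16 + 16) = |-9| / 9 = 1.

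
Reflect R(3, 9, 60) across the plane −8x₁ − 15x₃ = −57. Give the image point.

With n = (−8, 0, −15), the signed offset is (n·R − (-57))/|n|² = -867/289 = -3.
R' = R − 2t·n = (3, 9, 60) − (-6)·(−8, 0, −15) = (−45, 9, −30).

(-45, 9, -30)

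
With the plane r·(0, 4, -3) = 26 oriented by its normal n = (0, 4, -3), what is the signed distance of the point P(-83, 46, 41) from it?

7

n·P − 26 = 35.
|n| = 5, so the signed distance is 35/5 = 7.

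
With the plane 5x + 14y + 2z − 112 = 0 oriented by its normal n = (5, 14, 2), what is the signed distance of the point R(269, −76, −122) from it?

n·R − 112 = -75.
|n| = 15, so the signed distance is -75/15 = -5.

-5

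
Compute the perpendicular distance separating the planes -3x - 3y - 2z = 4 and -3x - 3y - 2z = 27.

Both planes have normal n = (-3, -3, -2), |n| = √22. Any point on the first plane is at distance |27 − 4|/|n| = 23/√22 from the second.

23/√22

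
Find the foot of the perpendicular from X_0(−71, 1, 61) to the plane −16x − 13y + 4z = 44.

(-23, 40, 49)

n = (−16, −13, 4), |n|² = 441, and n·X_0 − 44 = 1323.
t = 1323/441 = 3, so the foot is X_0 − t·n = (−71, 1, 61) − 3·(−16, −13, 4) = (−23, 40, 49).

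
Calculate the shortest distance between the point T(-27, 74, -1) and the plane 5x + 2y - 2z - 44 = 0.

29/√33

n = (5, 2, -2); n·P − 44 = -29; |n| = √33; distance = 29/√33 = 29√33/33.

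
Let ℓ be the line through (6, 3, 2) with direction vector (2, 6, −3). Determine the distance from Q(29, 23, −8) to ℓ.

Direction vector d = (2, 6, −3).
AP = (23, 20, −10); AP·d = 196, |AP|² = 1029, |d|² = 49.
distance² = |AP|² − (AP·d)²/|d|² = 1029 − 38416/49 = 245, so the distance is 7√5.

7√5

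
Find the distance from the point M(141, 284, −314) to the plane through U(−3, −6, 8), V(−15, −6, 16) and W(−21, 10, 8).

6

UV = (−12, 0, 8) and UW = (−18, 16, 0), so a normal is n = UV × UW = (−128, −144, −192).
n = (−128, −144, −192); n·P − (-288) = 1632; |n| = 272; distance = 1632/272 = 6.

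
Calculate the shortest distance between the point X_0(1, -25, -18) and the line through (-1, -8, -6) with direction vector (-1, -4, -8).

√113

Direction vector d = (-1, -4, -8).
AP = (2, -17, -12); AP·d = 162, |AP|² = 437, |d|² = 81.
distance² = |AP|² − (AP·d)²/|d|² = 437 − 26244/81 = 113, so the distance is √113.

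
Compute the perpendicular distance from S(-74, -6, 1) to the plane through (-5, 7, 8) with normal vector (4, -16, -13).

23/21

The plane has equation n·(r − (-5, 7, 8)) = 0, i.e. n·r = -236.
n = (4, -16, -13); n·P − (-236) = 23; |n| = 21; distance = 23/21.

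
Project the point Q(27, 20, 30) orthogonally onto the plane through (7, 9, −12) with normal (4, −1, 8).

n = (4, −1, 8), |n|² = 81, and n·Q − (-77) = 405.
t = 405/81 = 5, so the foot is Q − t·n = (27, 20, 30) − 5·(4, −1, 8) = (7, 25, −10).

(7, 25, -10)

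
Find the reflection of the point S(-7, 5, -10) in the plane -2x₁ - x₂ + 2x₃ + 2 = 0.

With n = (-2, -1, 2), the signed offset is (n·S − (-2))/|n|² = -9/9 = -1.
S' = S − 2t·n = (-7, 5, -10) − (-2)·(-2, -1, 2) = (-11, 3, -6).

(-11, 3, -6)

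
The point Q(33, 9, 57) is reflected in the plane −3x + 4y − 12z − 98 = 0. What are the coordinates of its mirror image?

With n = (−3, 4, −12), the signed offset is (n·Q − 98)/|n|² = -845/169 = -5.
Q' = Q − 2t·n = (33, 9, 57) − (-10)·(−3, 4, −12) = (3, 49, −63).

(3, 49, -63)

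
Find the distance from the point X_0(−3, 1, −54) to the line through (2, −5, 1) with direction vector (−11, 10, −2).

√2861

Direction vector d = (−11, 10, −2).
AP = (−5, 6, −55), and AP × d = (538, 595, 16).
|AP × d|² = 643725 and |d|² = 225, so the distance is √(643725/225) = √2861.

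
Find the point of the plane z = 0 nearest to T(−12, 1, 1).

(-12, 1, 0)

The perpendicular from T has direction n = (0, 0, 1): r = (−12, 1, 1) + t(0, 0, 1).
Substitute into the plane: n·(T + tn) = 0 gives 1 + 1t = 0, so t = -1.
Foot = (−12, 1, 1) + (-1)·(0, 0, 1) = (−12, 1, 0).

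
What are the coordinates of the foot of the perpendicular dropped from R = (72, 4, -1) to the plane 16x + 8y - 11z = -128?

The perpendicular from R has direction n = (16, 8, -11): r = (72, 4, -1) + t(16, 8, -11).
Substitute into the plane: n·(R + tn) = -128 gives 1195 + 441t = -128, so t = -3.
Foot = (72, 4, -1) + (-3)·(16, 8, -11) = (24, -20, 32).

(24, -20, 32)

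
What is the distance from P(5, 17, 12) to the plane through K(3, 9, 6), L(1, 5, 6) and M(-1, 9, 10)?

8/3

KL = (-2, -4, 0) and KM = (-4, 0, 4), so a normal is n = KL × KM = (-16, 8, -16).
Then n·(5, 17, 12) - (-72) = -64.
|n| = √(256 + 64 + 256) = 24, so the distance is |-64|/24 = 8/3.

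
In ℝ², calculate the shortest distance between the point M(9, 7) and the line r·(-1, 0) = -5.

d = |(-1)·9 + 0·7 − (-5)| / √(1 + 0) = |-4|/1 = 4.

4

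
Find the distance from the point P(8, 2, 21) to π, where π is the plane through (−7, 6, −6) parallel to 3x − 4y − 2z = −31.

Parallel planes share the normal n = (3, −4, −2); since (−7, 6, −6) lies on the plane, its equation is 3x − 4y − 2z = -33.
Then n·(8, 2, 21) − (−33) = 7.
|n| = √(9 + 16 + 4) = √29, so the distance is |7|/√29 = 7/√29.

7/√29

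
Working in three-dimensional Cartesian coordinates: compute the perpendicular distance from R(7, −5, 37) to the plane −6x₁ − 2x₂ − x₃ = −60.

9√41/41

d = |(-6)·7 + (-2)·(-5) + (-1)·37 − (-60)| / √(36 + 4 + 1) = |-9| / √41 = 9√41/41.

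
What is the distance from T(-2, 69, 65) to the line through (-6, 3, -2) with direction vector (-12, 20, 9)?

2√809

Direction vector d = (-12, 20, 9).
AP = (4, 66, 67); AP·d = 1875, |AP|² = 8861, |d|² = 625.
distance² = |AP|² − (AP·d)²/|d|² = 8861 − 3515625/625 = 3236, so the distance is 2√809.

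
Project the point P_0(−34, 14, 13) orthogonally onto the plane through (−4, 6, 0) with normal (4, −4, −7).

(-22, 2, -8)

n = (4, −4, −7), |n|² = 81, and n·P_0 − (-40) = -243.
t = -243/81 = -3, so the foot is P_0 − t·n = (−34, 14, 13) − (-3)·(4, −4, −7) = (−22, 2, −8).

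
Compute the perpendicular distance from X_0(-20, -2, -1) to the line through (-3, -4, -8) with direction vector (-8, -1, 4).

3√2

Direction vector d = (-8, -1, 4).
AP = (-17, 2, 7); AP·d = 162, |AP|² = 342, |d|² = 81.
distance² = |AP|² − (AP·d)²/|d|² = 342 − 26244/81 = 18, so the distance is 3√2.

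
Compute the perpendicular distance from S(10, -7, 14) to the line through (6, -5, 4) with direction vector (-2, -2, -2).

6√2

Direction vector d = (-2, -2, -2).
AP = (4, -2, 10), and AP × d = (24, -12, -12).
|AP × d|² = 864 and |d|² = 12, so the distance is √(864/12) = √72 = 6√2.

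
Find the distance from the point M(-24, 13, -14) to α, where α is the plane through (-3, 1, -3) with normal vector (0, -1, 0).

The plane has equation n·(r − (-3, 1, -3)) = 0, i.e. n·r = -1.
n = (0, -1, 0); n·P − (-1) = -12; |n| = 1; distance = 12/1 = 12.

12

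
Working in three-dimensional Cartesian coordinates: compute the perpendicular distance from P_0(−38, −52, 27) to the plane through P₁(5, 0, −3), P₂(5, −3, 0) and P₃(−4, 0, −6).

23√19/19

P₁P₂ = (0, −3, 3) and P₁P₃ = (−9, 0, −3), so a normal is n = P₁P₂ × P₁P₃ = (9, −27, −27).
Then n·(−38, −52, 27) − 126 = 207.
|n| = √(81 + 729 + 729) = 9√19, so the distance is |207|/(9√19) = 23√19/19.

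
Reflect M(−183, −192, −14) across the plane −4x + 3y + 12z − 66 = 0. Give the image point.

(-2427/13, -2460/13, -38/13)

n = (−4, 3, 12), |n|² = 169, n·M − 66 = -78, so t = -78/169 = -6/13.
Foot F = M − (-6/13)·n = (−2403/13, −2478/13, −110/13); the reflection is 2F − M = (−2427/13, −2460/13, −38/13).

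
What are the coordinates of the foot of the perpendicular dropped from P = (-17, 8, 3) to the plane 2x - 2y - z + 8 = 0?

n = (2, -2, -1), |n|² = 9, and n·P − (-8) = -45.
t = -45/9 = -5, so the foot is P − t·n = (-17, 8, 3) − (-5)·(2, -2, -1) = (-7, -2, -2).

(-7, -2, -2)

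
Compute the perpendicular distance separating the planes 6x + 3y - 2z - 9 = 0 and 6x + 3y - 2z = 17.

Both planes have normal n = (6, 3, -2), |n| = 7. Any point on the first plane is at distance |17 − 9|/|n| = 8/7 from the second.

8/7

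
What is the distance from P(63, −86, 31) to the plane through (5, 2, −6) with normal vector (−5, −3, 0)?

26/√34

The plane has equation n·(r − (5, 2, −6)) = 0, i.e. n·r = -31.
n = (−5, −3, 0); n·P − (-31) = -26; |n| = √34; distance = 26/√34.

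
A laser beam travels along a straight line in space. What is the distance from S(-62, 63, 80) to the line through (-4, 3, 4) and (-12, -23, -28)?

14√29

A direction vector is d = (-8, -26, -32).
AP = (-58, 60, 76); AP·d = -3528, |AP|² = 12740, |d|² = 1764.
distance² = |AP|² − (AP·d)²/|d|² = 12740 − 12446784/1764 = 5684, so the distance is 14√29.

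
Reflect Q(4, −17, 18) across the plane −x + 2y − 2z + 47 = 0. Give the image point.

With n = (−1, 2, −2), the signed offset is (n·Q − (-47))/|n|² = -27/9 = -3.
Q' = Q − 2t·n = (4, −17, 18) − (-6)·(−1, 2, −2) = (−2, −5, 6).

(-2, -5, 6)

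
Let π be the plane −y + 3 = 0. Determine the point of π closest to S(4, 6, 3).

(4, 3, 3)

n = (0, −1, 0), |n|² = 1, and n·S − (-3) = -3.
t = -3/1 = -3, so the foot is S − t·n = (4, 6, 3) − (-3)·(0, −1, 0) = (4, 3, 3).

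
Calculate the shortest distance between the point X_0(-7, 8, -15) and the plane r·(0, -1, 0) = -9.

1

Normal vector n = (0, -1, 0), and n·(-7, 8, -15) - (-9) = 1.
|n| = √(0 + 1 + 0) = 1, so the distance is |1|/1 = 1.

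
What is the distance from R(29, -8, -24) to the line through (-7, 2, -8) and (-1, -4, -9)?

22

A direction vector is d = (6, -6, -1).
AP = (36, -10, -16); AP·d = 292, |AP|² = 1652, |d|² = 73.
distance² = |AP|² − (AP·d)²/|d|² = 1652 − 85264/73 = 484, so the distance is 22.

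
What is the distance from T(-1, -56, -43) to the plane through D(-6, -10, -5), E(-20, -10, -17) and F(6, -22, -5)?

DE = (-14, 0, -12) and DF = (12, -12, 0), so a normal is n = DE × DF = (-144, -144, 168).
d = |(-144)·(-1) + (-144)·(-56) + 168·(-43) − 1464| / √(20736 + 20736 + 28224) = |-480| / 264 = 20/11.

20/11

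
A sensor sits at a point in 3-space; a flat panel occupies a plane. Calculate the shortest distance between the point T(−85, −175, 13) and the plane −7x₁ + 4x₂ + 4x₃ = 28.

9

d = |(-7)·(-85) + 4·(-175) + 4·13 − 28| / √(49 + 16 + 16) = |-81| / 9 = 9.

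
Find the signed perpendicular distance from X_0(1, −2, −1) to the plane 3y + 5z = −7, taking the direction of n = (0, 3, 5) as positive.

-2√34/17

n·X_0 − (-7) = -4.
|n| = √34, so the signed distance is -2√34/17.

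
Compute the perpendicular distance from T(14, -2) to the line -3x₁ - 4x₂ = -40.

d = |(-3)·14 + (-4)·(-2) − (-40)| / √(9 + 16) = |6|/5 = 6/5.

6/5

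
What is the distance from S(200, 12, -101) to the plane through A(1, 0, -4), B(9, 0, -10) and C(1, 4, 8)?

AB = (8, 0, -6) and AC = (0, 4, 12), so a normal is n = AB × AC = (24, -96, 32).
n = (24, -96, 32); n·P − (-104) = 520; |n| = 104; distance = 520/104 = 5.

5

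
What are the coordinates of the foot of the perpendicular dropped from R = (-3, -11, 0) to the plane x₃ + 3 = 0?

(-3, -11, -3)

The perpendicular from R has direction n = (0, 0, 1): r = (-3, -11, 0) + μ(0, 0, 1).
Substitute into the plane: n·(R + μn) = -3 gives 0 + 1μ = -3, so μ = -3.
Foot = (-3, -11, 0) + (-3)·(0, 0, 1) = (-3, -11, -3).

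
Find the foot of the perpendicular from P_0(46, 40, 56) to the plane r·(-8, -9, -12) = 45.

(6, -5, -4)

The perpendicular from P_0 has direction n = (-8, -9, -12): r = (46, 40, 56) + t(-8, -9, -12).
Substitute into the plane: n·(P_0 + tn) = 45 gives -1400 + 289t = 45, so t = 5.
Foot = (46, 40, 56) + 5·(-8, -9, -12) = (6, -5, -4).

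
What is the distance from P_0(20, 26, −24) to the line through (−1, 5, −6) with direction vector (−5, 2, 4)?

Direction vector d = (−5, 2, 4).
AP = (21, 21, −18); AP·d = -135, |AP|² = 1206, |d|² = 45.
distance² = |AP|² − (AP·d)²/|d|² = 1206 − 18225/45 = 801, so the distance is 3√89.

3√89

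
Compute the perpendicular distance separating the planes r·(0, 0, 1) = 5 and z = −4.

9

With common normal n = (0, 0, 1) (|n| = 1), the distance is |5 − (-4)|/|n| = 9/1 = 9.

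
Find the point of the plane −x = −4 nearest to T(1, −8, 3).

n = (−1, 0, 0), |n|² = 1, and n·T − (-4) = 3.
t = 3/1 = 3, so the foot is T − t·n = (1, −8, 3) − 3·(−1, 0, 0) = (4, −8, 3).

(4, -8, 3)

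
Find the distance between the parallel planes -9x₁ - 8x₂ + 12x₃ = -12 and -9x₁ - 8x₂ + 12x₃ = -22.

10/17

Both planes have normal n = (-9, -8, 12), |n| = 17. Any point on the first plane is at distance |(-22) − (-12)|/|n| = 10/17 from the second.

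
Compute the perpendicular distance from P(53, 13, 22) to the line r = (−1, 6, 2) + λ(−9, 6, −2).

Direction vector d = (−9, 6, −2).
AP = (54, 7, 20), and AP × d = (−134, −72, 387).
|AP × d|² = 172909 and |d|² = 121, so the distance is √(172909/121) = √1429.

√1429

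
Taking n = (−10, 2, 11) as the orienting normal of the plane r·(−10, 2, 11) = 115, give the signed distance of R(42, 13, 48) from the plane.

n·R − 115 = 19.
|n| = 15, so the signed distance is 19/15.

19/15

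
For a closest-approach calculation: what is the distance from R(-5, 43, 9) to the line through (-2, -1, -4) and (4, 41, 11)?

√89

A direction vector is d = (6, 42, 15).
AP = (-3, 44, 13), and AP × d = (114, 123, -390).
|AP × d|² = 180225 and |d|² = 2025, so the distance is √(180225/2025) = √89.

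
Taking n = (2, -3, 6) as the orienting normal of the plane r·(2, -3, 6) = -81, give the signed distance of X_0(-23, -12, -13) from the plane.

-1

n·X_0 − (-81) = -7.
|n| = 7, so the signed distance is -7/7 = -1.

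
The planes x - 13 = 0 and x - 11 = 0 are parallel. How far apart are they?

Both planes have normal n = (1, 0, 0), |n| = 1. Any point on the first plane is at distance |11 − 13|/|n| = 2/1 = 2 from the second.

2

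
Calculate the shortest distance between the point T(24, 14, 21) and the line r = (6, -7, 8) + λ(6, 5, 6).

Direction vector d = (6, 5, 6).
AP = (18, 21, 13), and AP × d = (61, -30, -36).
|AP × d|² = 5917 and |d|² = 97, so the distance is √(5917/97) = √61.

√61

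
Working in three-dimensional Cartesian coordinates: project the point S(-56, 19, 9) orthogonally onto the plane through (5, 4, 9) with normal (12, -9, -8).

n = (12, -9, -8), |n|² = 289, and n·S − (-48) = -867.
t = -867/289 = -3, so the foot is S − t·n = (-56, 19, 9) − (-3)·(12, -9, -8) = (-20, -8, -15).

(-20, -8, -15)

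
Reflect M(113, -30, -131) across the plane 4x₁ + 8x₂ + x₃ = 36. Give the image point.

(977/9, -350/9, -1189/9)

n = (4, 8, 1), |n|² = 81, n·M − 36 = 45, so t = 45/81 = 5/9.
Foot F = M − (5/9)·n = (997/9, -310/9, -1184/9); the reflection is 2F − M = (977/9, -350/9, -1189/9).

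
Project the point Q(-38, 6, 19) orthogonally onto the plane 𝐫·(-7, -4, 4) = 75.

n = (-7, -4, 4), |n|² = 81, and n·Q − 75 = 243.
t = 243/81 = 3, so the foot is Q − t·n = (-38, 6, 19) − 3·(-7, -4, 4) = (-17, 18, 7).

(-17, 18, 7)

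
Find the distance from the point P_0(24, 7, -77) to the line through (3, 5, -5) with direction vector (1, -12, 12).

2√757

Direction vector d = (1, -12, 12).
AP = (21, 2, -72); AP·d = -867, |AP|² = 5629, |d|² = 289.
distance² = |AP|² − (AP·d)²/|d|² = 5629 − 751689/289 = 3028, so the distance is 2√757.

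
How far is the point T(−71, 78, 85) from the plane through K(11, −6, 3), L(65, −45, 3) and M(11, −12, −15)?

2

KL = (54, −39, 0) and KM = (0, −6, −18), so a normal is n = KL × KM = (702, 972, −324).
n = (702, 972, −324); n·P − 918 = -2484; |n| = 1242; distance = 2484/1242 = 2.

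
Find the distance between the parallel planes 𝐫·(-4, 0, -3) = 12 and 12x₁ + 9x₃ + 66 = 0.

Divide the second equation by -3 to match normals: -4x₁ - 3x₃ = 22.
Both planes have normal n = (-4, 0, -3), |n| = 5. Any point on the first plane is at distance |22 − 12|/|n| = 10/5 = 2 from the second.

2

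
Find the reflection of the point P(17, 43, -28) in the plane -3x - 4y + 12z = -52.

(-1, 19, 44)

n = (-3, -4, 12), |n|² = 169, n·P − (-52) = -507, so t = -507/169 = -3.
Foot F = P − (-3)·n = (8, 31, 8); the reflection is 2F − P = (-1, 19, 44).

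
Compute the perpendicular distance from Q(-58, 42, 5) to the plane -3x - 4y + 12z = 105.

3

Normal vector n = (-3, -4, 12), and n·(-58, 42, 5) - 105 = -39.
|n| = √(9 + 16 + 144) = 13, so the distance is |-39|/13 = 3.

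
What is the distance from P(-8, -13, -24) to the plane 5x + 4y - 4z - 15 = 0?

n = (5, 4, -4); n·P − 15 = -11; |n| = √57; distance = 11/√57 = 11√57/57.

11√57/57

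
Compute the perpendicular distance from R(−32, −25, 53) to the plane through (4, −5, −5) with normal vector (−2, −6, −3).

18/7

The plane has equation n·(r − (4, −5, −5)) = 0, i.e. n·r = 37.
Then n·(−32, −25, 53) − 37 = 18.
|n| = √(4 + 36 + 9) = 7, so the distance is |18|/7 = 18/7.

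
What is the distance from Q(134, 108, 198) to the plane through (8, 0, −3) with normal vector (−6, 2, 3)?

9

The plane has equation n·(r − (8, 0, −3)) = 0, i.e. n·r = -57.
n = (−6, 2, 3); n·P − (-57) = 63; |n| = 7; distance = 63/7 = 9.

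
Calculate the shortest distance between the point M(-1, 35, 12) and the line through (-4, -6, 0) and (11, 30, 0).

A direction vector is d = (15, 36, 0).
AP = (3, 41, 12), and AP × d = (-432, 180, -507).
|AP × d|² = 476073 and |d|² = 1521, so the distance is √(476073/1521) = √313.

√313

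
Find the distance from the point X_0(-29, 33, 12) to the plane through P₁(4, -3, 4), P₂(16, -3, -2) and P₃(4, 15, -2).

3

P₁P₂ = (12, 0, -6) and P₁P₃ = (0, 18, -6), so a normal is n = P₁P₂ × P₁P₃ = (108, 72, 216).
d = |108·(-29) + 72·33 + 216·12 − 1080| / √(11664 + 5184 + 46656) = |756| / 252 = 3.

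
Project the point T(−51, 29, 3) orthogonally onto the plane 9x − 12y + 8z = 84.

(-24, -7, 27)

The perpendicular from T has direction n = (9, −12, 8): r = (−51, 29, 3) + λ(9, −12, 8).
Substitute into the plane: n·(T + λn) = 84 gives -783 + 289λ = 84, so λ = 3.
Foot = (−51, 29, 3) + 3·(9, −12, 8) = (−24, −7, 27).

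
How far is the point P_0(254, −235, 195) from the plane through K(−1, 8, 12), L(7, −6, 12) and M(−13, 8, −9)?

KL = (8, −14, 0) and KM = (−12, 0, −21), so a normal is n = KL × KM = (294, 168, −168).
Then n·(254, −235, 195) − (−966) = 3402.
|n| = √(86436 + 28224 + 28224) = 378, so the distance is |3402|/378 = 9.

9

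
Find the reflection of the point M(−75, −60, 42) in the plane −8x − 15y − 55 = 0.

n = (−8, −15, 0), |n|² = 289, n·M − 55 = 1445, so t = 1445/289 = 5.
Foot F = M − 5·n = (−35, 15, 42); the reflection is 2F − M = (5, 90, 42).

(5, 90, 42)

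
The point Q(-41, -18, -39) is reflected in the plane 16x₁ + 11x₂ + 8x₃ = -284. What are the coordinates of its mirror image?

n = (16, 11, 8), |n|² = 441, n·Q − (-284) = -882, so t = -882/441 = -2.
Foot F = Q − (-2)·n = (-9, 4, -23); the reflection is 2F − Q = (23, 26, -7).

(23, 26, -7)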